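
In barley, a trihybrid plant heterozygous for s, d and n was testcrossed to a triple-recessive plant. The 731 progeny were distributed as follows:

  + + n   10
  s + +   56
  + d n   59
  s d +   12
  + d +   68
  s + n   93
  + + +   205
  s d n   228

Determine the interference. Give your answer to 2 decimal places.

The two most frequent reciprocal classes, + + + and s d n, are the parental types, so the F1 was + + + / s d n.
The two rarest classes, + + n and s d +, are the double crossovers. Comparing them with the parentals, only the n allele has switched, so n is the middle locus and the order is d – n – s.
d–n: (161 + 22)/731 = 0.2503; n–s: (115 + 22)/731 = 0.1874.
Expected DCO frequency = 0.2503 × 0.1874 ≈ 0.04691; observed = 22/731 ≈ 0.03010.
Coefficient of coincidence = 0.03010/0.04691 ≈ 0.64; interference = 1 − 0.64 = 0.36.

0.36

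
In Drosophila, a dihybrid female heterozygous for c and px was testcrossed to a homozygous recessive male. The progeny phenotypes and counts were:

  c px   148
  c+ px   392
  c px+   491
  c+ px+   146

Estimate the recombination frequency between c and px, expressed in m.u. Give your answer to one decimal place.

25.0 m.u.

The two most frequent classes, c+ px (392) and c px+ (491), are the parental types, so the F1 was c+ px / c px+.
The recombinant classes are c+ px+ and c px: 146 + 148 = 294.
Recombination frequency = 294/1177 = 0.2498 ≈ 25.0%, i.e. 25.0 m.u.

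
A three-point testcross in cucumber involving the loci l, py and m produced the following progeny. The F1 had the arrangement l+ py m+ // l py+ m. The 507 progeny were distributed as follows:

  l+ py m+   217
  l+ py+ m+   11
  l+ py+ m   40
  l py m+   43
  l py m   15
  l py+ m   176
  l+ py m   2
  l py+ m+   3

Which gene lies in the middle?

m

The two rarest classes, l+ py m and l py+ m+, are the double crossovers. Comparing them with the parentals, only the m allele has switched, so m is the middle locus and the order is l – m – py.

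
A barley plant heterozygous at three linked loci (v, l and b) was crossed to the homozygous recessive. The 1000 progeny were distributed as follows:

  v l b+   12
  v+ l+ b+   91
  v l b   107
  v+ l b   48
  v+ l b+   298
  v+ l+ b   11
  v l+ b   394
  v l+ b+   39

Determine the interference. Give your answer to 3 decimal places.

The two most frequent reciprocal classes, v l+ b and v+ l b+, are the parental types, so the F1 was v l+ b / v+ l b+.
The two rarest classes, v+ l+ b and v l b+, are the double crossovers. Comparing them with the parentals, only the v allele has switched, so v is the middle locus and the order is l – v – b.
l–v: (198 + 23)/1000 = 0.2210; v–b: (87 + 23)/1000 = 0.1100.
Expected DCO frequency = 0.2210 × 0.1100 ≈ 0.02431; observed = 23/1000 ≈ 0.02300.
Coefficient of coincidence = 0.02300/0.02431 ≈ 0.946; interference = 1 − 0.946 = 0.054.

0.054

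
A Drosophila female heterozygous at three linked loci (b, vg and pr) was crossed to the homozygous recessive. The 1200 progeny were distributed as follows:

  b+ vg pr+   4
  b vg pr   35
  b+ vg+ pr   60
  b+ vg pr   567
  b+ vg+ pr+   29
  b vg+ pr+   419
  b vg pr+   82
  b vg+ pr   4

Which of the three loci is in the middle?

pr

The two most frequent reciprocal classes, b+ vg pr and b vg+ pr+, are the parental types, so the F1 was b+ vg pr / b vg+ pr+.
The two rarest classes, b+ vg pr+ and b vg+ pr, are the double crossovers. Comparing them with the parentals, only the pr allele has switched, so pr is the middle locus and the order is b – pr – vg.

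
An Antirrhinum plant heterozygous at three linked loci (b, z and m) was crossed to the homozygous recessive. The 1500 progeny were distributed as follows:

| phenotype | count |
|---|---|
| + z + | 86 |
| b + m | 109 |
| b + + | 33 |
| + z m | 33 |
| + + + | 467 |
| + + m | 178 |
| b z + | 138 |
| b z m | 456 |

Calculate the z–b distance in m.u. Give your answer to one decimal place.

17.4 m.u.

The two most frequent reciprocal classes, b z m and + + +, are the parental types, so the F1 was b z m / + + +.
The two rarest classes, + z m and b + +, are the double crossovers. Comparing them with the parentals, only the b allele has switched, so b is the middle locus and the order is m – b – z.
Crossovers in the b–z interval produce the single-crossover classes b + m and + z + (109 + 86 = 195) plus the double crossovers (66).
RF(b–z) = (195 + 66) / 1500 = 261/1500 = 0.1740 → 17.4 m.u.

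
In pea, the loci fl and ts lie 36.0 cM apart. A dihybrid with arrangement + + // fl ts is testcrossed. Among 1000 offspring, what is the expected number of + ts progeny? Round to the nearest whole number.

180

A map distance of 36.0 cM corresponds to a recombination frequency of 0.360.
The F1 is + + / fl ts, so + ts is a recombinant gamete class with expected frequency r/2 = 0.360/2 = 0.1800.
Expected number = 0.1800 × 1000 = 180.00 ≈ 180.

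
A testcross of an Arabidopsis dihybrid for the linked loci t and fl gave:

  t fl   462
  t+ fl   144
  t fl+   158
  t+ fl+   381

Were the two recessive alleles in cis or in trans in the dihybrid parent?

cis

The two most frequent classes are t+ fl+ (381) and t fl (462); these are the parental (non-recombinant) types.
So the F1 carried t+ fl+ on one chromosome and t fl on the other — the recessive alleles are on the same chromosome (cis / coupling).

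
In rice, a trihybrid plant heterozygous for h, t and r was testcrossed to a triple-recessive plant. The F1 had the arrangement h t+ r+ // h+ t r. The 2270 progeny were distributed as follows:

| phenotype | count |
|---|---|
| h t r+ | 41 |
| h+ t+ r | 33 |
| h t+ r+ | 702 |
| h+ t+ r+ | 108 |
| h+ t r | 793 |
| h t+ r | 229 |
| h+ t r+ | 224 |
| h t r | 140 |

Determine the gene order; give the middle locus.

The two rarest classes, h t r+ and h+ t+ r, are the double crossovers. Comparing them with the parentals, only the t allele has switched, so t is the middle locus and the order is r – t – h.

t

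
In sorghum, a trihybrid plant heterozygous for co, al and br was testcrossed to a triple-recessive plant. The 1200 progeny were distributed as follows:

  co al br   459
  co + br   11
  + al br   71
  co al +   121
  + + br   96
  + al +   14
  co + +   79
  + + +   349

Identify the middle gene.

The two most frequent reciprocal classes, co al br and + + +, are the parental types, so the F1 was co al br / + + +.
The two rarest classes, co + br and + al +, are the double crossovers. Comparing them with the parentals, only the al allele has switched, so al is the middle locus and the order is co – al – br.

al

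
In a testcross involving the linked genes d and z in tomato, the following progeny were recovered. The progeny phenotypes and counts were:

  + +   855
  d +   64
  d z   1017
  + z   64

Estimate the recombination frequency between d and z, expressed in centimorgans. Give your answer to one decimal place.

The two most frequent classes, + + (855) and d z (1017), are the parental types, so the F1 was + + / d z.
The recombinant classes are + z and d +: 64 + 64 = 128.
Recombination frequency = 128/2000 = 0.0640 ≈ 6.4%, i.e. 6.4 centimorgans.

6.4 centimorgans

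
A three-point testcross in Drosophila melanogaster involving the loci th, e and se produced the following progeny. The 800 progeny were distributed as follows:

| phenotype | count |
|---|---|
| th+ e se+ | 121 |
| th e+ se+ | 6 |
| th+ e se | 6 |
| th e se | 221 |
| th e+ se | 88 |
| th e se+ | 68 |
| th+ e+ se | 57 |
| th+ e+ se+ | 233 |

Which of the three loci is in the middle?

The two most frequent reciprocal classes, th+ e+ se+ and th e se, are the parental types, so the F1 was th+ e+ se+ / th e se.
The two rarest classes, th e+ se+ and th+ e se, are the double crossovers. Comparing them with the parentals, only the th allele has switched, so th is the middle locus and the order is e – th – se.

th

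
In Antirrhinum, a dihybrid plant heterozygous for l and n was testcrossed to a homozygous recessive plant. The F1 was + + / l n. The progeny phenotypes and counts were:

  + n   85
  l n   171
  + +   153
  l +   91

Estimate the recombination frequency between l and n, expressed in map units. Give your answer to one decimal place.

35.2 map units

The recombinant classes are + n and l +: 85 + 91 = 176.
Recombination frequency = 176/500 = 0.3520 ≈ 35.2%, i.e. 35.2 map units.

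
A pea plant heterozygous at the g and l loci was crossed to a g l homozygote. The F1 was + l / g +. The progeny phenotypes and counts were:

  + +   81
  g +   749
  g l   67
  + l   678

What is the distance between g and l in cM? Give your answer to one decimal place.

9.4 cM

The recombinant classes are + + and g l: 81 + 67 = 148.
Recombination frequency = 148/1575 = 0.0940 ≈ 9.4%, i.e. 9.4 cM.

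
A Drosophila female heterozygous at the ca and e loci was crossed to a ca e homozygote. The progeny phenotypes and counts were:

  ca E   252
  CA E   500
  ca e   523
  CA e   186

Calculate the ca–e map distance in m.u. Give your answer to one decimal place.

The two most frequent classes, CA E (500) and ca e (523), are the parental types, so the F1 was CA E / ca e.
The recombinant classes are CA e and ca E: 186 + 252 = 438.
Recombination frequency = 438/1461 = 0.2998 ≈ 30.0%, i.e. 30.0 m.u.

30.0 m.u.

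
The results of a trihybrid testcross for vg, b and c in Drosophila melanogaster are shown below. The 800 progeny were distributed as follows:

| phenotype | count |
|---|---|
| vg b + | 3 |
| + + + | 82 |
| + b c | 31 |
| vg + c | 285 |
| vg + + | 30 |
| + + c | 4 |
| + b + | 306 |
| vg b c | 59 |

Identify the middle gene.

vg

The two most frequent reciprocal classes, + b + and vg + c, are the parental types, so the F1 was + b + / vg + c.
The two rarest classes, vg b + and + + c, are the double crossovers. Comparing them with the parentals, only the vg allele has switched, so vg is the middle locus and the order is b – vg – c.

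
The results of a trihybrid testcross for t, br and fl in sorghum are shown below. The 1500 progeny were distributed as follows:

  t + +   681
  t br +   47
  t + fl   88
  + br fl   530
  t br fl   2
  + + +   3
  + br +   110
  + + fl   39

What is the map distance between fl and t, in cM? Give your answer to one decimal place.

13.5 cM

The two most frequent reciprocal classes, t + + and + br fl, are the parental types, so the F1 was t + + / + br fl.
The two rarest classes, + + + and t br fl, are the double crossovers. Comparing them with the parentals, only the t allele has switched, so t is the middle locus and the order is br – t – fl.
Crossovers in the t–fl interval produce the single-crossover classes t + fl and + br + (88 + 110 = 198) plus the double crossovers (5).
RF(t–fl) = (198 + 5) / 1500 = 203/1500 = 0.1353 → 13.5 cM.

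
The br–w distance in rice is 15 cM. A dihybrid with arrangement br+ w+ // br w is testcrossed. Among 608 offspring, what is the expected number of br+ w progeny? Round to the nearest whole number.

A map distance of 15 cM corresponds to a recombination frequency of 0.150.
The F1 is br+ w+ / br w, so br+ w is a recombinant gamete class with expected frequency r/2 = 0.150/2 = 0.0750.
Expected number = 0.0750 × 608 = 45.60 ≈ 46.

46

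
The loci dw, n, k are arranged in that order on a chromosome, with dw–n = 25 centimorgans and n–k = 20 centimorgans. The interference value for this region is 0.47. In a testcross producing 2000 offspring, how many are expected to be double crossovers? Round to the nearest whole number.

Map distances give recombination frequencies of 0.250 and 0.200 for the two intervals.
With interference 0.47 (so coincidence = 0.53), expected double-crossover frequency = 0.250 × 0.200 × 0.53 = 0.02650.
Expected number = 0.02650 × 2000 = 53.00 ≈ 53.

53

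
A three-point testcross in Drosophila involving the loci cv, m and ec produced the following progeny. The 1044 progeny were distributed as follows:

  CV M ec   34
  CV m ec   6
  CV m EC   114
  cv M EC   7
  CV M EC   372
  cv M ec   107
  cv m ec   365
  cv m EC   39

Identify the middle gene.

cv

The two most frequent reciprocal classes, CV M EC and cv m ec, are the parental types, so the F1 was CV M EC / cv m ec.
The two rarest classes, cv M EC and CV m ec, are the double crossovers. Comparing them with the parentals, only the cv allele has switched, so cv is the middle locus and the order is ec – cv – m.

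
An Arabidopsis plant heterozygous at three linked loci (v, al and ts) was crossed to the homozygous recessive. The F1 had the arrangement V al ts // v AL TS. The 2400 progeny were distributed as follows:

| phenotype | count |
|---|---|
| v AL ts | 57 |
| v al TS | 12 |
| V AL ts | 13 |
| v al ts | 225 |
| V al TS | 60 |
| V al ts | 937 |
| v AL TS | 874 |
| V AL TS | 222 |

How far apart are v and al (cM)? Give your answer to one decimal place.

The two rarest classes, V AL ts and v al TS, are the double crossovers. Comparing them with the parentals, only the al allele has switched, so al is the middle locus and the order is v – al – ts.
Crossovers in the v–al interval produce the single-crossover classes v al ts and V AL TS (225 + 222 = 447) plus the double crossovers (25).
RF(v–al) = (447 + 25) / 2400 = 472/2400 = 0.1967 → 19.7 cM.

19.7 cM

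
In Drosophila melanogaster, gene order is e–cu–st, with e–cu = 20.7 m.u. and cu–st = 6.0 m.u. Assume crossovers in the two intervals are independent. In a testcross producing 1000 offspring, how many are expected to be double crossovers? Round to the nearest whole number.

Map distances give recombination frequencies of 0.207 and 0.060 for the two intervals.
With no interference, expected double-crossover frequency = 0.207 × 0.060 = 0.01242.
Expected number = 0.01242 × 1000 = 12.42 ≈ 12.

12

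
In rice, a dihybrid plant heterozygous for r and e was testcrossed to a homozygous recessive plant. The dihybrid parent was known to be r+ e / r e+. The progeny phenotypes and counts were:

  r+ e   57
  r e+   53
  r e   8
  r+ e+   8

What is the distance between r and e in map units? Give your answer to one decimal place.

12.7 map units

The recombinant classes are r+ e+ and r e: 8 + 8 = 16.
Recombination frequency = 16/126 = 0.1270 ≈ 12.7%, i.e. 12.7 map units.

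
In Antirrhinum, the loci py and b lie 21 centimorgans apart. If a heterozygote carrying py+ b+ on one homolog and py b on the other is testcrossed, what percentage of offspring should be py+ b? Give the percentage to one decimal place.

A map distance of 21 centimorgans corresponds to a recombination frequency of 0.210.
The F1 is py+ b+ / py b, so py+ b is a recombinant gamete class with expected frequency r/2 = 0.210/2 = 0.1050.
That is 0.1050 = 10.5% of the progeny.

10.5%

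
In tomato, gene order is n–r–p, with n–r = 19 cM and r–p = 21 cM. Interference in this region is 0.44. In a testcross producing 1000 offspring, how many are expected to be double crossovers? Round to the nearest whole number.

Map distances give recombination frequencies of 0.190 and 0.210 for the two intervals.
With interference 0.44 (so coincidence = 0.56), expected double-crossover frequency = 0.190 × 0.210 × 0.56 = 0.02234.
Expected number = 0.02234 × 1000 = 22.34 ≈ 22.

22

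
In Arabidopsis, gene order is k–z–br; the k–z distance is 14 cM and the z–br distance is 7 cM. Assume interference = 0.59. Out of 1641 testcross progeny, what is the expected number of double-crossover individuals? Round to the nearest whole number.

Map distances give recombination frequencies of 0.140 and 0.070 for the two intervals.
With interference 0.59 (so coincidence = 0.41), expected double-crossover frequency = 0.140 × 0.070 × 0.41 = 0.00402.
Expected number = 0.00402 × 1641 = 6.59 ≈ 7.

7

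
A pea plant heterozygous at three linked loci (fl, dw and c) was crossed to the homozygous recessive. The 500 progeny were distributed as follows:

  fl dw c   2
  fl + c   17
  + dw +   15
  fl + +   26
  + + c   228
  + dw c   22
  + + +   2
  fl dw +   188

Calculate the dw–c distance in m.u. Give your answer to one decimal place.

The two most frequent reciprocal classes, fl dw + and + + c, are the parental types, so the F1 was fl dw + / + + c.
The two rarest classes, fl dw c and + + +, are the double crossovers. Comparing them with the parentals, only the c allele has switched, so c is the middle locus and the order is fl – c – dw.
Crossovers in the c–dw interval produce the single-crossover classes fl + + and + dw c (26 + 22 = 48) plus the double crossovers (4).
RF(c–dw) = (48 + 4) / 500 = 52/500 = 0.1040 → 10.4 m.u.

10.4 m.u.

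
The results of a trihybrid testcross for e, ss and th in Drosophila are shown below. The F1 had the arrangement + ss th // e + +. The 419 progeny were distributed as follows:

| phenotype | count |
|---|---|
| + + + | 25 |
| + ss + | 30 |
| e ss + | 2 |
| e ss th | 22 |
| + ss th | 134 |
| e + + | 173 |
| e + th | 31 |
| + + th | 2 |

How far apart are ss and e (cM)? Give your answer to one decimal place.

12.2 cM

The two rarest classes, + + th and e ss +, are the double crossovers. Comparing them with the parentals, only the ss allele has switched, so ss is the middle locus and the order is e – ss – th.
Crossovers in the e–ss interval produce the single-crossover classes e ss th and + + + (22 + 25 = 47) plus the double crossovers (4).
RF(e–ss) = (47 + 4) / 419 = 51/419 = 0.1217 → 12.2 cM.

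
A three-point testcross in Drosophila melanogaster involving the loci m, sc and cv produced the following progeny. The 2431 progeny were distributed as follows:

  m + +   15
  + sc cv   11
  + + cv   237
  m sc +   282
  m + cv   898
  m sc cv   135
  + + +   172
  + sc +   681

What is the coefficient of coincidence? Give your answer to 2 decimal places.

0.35

The two most frequent reciprocal classes, m + cv and + sc +, are the parental types, so the F1 was m + cv / + sc +.
The two rarest classes, m + + and + sc cv, are the double crossovers. Comparing them with the parentals, only the cv allele has switched, so cv is the middle locus and the order is sc – cv – m.
sc–cv: (307 + 26)/2431 = 0.1370; cv–m: (519 + 26)/2431 = 0.2242.
Expected DCO frequency = 0.1370 × 0.2242 ≈ 0.03072; observed = 26/2431 ≈ 0.01070.
Coefficient of coincidence = 0.01070/0.03072 ≈ 0.35.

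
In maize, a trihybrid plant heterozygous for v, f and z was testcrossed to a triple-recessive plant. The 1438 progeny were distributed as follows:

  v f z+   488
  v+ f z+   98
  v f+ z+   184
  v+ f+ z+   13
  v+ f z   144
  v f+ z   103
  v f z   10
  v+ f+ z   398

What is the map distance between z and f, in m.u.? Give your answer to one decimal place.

24.4 m.u.

The two most frequent reciprocal classes, v f z+ and v+ f+ z, are the parental types, so the F1 was v f z+ / v+ f+ z.
The two rarest classes, v f z and v+ f+ z+, are the double crossovers. Comparing them with the parentals, only the z allele has switched, so z is the middle locus and the order is f – z – v.
Crossovers in the f–z interval produce the single-crossover classes v f+ z+ and v+ f z (184 + 144 = 328) plus the double crossovers (23).
RF(f–z) = (328 + 23) / 1438 = 351/1438 = 0.2441 → 24.4 m.u.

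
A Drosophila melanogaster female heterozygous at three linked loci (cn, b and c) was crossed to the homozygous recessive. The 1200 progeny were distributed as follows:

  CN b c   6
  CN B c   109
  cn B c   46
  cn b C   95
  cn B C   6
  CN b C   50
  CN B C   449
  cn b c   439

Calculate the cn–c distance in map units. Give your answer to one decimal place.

18.0 map units

The two most frequent reciprocal classes, CN B C and cn b c, are the parental types, so the F1 was CN B C / cn b c.
The two rarest classes, cn B C and CN b c, are the double crossovers. Comparing them with the parentals, only the cn allele has switched, so cn is the middle locus and the order is b – cn – c.
Crossovers in the cn–c interval produce the single-crossover classes CN B c and cn b C (109 + 95 = 204) plus the double crossovers (12).
RF(cn–c) = (204 + 12) / 1200 = 216/1200 = 0.1800 → 18.0 map units.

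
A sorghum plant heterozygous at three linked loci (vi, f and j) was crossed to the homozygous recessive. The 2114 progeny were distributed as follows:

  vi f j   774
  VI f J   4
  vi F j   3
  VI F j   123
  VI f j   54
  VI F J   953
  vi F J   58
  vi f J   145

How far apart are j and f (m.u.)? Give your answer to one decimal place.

The two most frequent reciprocal classes, vi f j and VI F J, are the parental types, so the F1 was vi f j / VI F J.
The two rarest classes, vi F j and VI f J, are the double crossovers. Comparing them with the parentals, only the f allele has switched, so f is the middle locus and the order is vi – f – j.
Crossovers in the f–j interval produce the single-crossover classes vi f J and VI F j (145 + 123 = 268) plus the double crossovers (7).
RF(f–j) = (268 + 7) / 2114 = 275/2114 = 0.1301 → 13.0 m.u.

13.0 m.u.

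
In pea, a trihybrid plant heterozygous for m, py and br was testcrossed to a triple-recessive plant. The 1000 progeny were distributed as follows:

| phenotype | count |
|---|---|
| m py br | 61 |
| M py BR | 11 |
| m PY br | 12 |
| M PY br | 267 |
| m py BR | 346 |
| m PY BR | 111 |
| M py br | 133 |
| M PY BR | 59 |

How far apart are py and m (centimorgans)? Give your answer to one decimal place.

26.7 centimorgans

The two most frequent reciprocal classes, M PY br and m py BR, are the parental types, so the F1 was M PY br / m py BR.
The two rarest classes, m PY br and M py BR, are the double crossovers. Comparing them with the parentals, only the m allele has switched, so m is the middle locus and the order is py – m – br.
Crossovers in the py–m interval produce the single-crossover classes M py br and m PY BR (133 + 111 = 244) plus the double crossovers (23).
RF(py–m) = (244 + 23) / 1000 = 267/1000 = 0.2670 → 26.7 centimorgans.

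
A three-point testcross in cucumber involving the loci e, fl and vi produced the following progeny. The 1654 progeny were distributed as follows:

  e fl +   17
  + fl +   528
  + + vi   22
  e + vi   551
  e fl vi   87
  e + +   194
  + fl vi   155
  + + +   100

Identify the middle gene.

e

The two most frequent reciprocal classes, e + vi and + fl +, are the parental types, so the F1 was e + vi / + fl +.
The two rarest classes, + + vi and e fl +, are the double crossovers. Comparing them with the parentals, only the e allele has switched, so e is the middle locus and the order is vi – e – fl.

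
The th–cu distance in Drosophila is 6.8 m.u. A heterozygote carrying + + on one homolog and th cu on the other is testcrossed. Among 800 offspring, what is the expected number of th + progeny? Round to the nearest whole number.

27

A map distance of 6.8 m.u. corresponds to a recombination frequency of 0.068.
The F1 is + + / th cu, so th + is a recombinant gamete class with expected frequency r/2 = 0.068/2 = 0.0340.
Expected number = 0.0340 × 800 = 27.20 ≈ 27.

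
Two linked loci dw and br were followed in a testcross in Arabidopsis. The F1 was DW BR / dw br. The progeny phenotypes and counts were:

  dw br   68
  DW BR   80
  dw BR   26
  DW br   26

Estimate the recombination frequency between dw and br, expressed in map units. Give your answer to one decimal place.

26.0 map units

The recombinant classes are DW br and dw BR: 26 + 26 = 52.
Recombination frequency = 52/200 = 0.2600 ≈ 26.0%, i.e. 26.0 map units.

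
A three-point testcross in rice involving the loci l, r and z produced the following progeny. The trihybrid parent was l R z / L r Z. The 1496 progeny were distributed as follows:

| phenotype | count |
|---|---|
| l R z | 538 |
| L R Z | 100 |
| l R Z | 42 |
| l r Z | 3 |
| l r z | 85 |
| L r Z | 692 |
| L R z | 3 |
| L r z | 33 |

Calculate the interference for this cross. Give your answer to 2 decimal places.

0.42

The two rarest classes, L R z and l r Z, are the double crossovers. Comparing them with the parentals, only the l allele has switched, so l is the middle locus and the order is z – l – r.
z–l: (75 + 6)/1496 = 0.0541; l–r: (185 + 6)/1496 = 0.1277.
Expected DCO frequency = 0.0541 × 0.1277 ≈ 0.00691; observed = 6/1496 ≈ 0.00401.
Coefficient of coincidence = 0.00401/0.00691 ≈ 0.58; interference = 1 − 0.58 = 0.42.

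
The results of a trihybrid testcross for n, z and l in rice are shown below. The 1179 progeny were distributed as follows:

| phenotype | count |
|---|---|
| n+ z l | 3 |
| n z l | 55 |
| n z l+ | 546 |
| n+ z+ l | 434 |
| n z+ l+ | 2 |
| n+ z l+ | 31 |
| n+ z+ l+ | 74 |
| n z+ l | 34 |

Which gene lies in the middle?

z

The two most frequent reciprocal classes, n z l+ and n+ z+ l, are the parental types, so the F1 was n z l+ / n+ z+ l.
The two rarest classes, n z+ l+ and n+ z l, are the double crossovers. Comparing them with the parentals, only the z allele has switched, so z is the middle locus and the order is l – z – n.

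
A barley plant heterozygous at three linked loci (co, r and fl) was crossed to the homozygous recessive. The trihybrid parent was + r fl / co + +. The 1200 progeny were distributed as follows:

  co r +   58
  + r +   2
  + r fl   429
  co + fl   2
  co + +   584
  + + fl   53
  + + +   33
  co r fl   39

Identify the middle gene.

The two rarest classes, + r + and co + fl, are the double crossovers. Comparing them with the parentals, only the fl allele has switched, so fl is the middle locus and the order is r – fl – co.

fl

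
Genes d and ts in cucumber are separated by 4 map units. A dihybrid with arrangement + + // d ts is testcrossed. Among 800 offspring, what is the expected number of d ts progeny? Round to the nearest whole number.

384

A map distance of 4 map units corresponds to a recombination frequency of 0.040.
The F1 is + + / d ts, so d ts is a parental gamete class with expected frequency (1 − r)/2 = 0.960/2 = 0.4800.
Expected number = 0.4800 × 800 = 384.00 ≈ 384.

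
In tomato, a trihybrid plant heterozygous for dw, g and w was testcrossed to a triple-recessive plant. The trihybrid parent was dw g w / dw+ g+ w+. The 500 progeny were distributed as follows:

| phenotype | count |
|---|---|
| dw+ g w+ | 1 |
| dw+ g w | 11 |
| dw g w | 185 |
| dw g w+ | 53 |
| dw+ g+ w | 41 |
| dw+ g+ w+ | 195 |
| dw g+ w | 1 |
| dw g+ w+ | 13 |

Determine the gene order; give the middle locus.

The two rarest classes, dw g+ w and dw+ g w+, are the double crossovers. Comparing them with the parentals, only the g allele has switched, so g is the middle locus and the order is w – g – dw.

g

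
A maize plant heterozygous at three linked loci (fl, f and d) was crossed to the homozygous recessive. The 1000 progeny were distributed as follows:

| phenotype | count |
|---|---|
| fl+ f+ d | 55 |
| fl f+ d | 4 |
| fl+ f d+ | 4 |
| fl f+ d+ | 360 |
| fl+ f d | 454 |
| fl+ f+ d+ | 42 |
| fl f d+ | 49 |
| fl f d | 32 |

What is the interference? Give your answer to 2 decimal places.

0.13

The two most frequent reciprocal classes, fl f+ d+ and fl+ f d, are the parental types, so the F1 was fl f+ d+ / fl+ f d.
The two rarest classes, fl f+ d and fl+ f d+, are the double crossovers. Comparing them with the parentals, only the d allele has switched, so d is the middle locus and the order is fl – d – f.
fl–d: (74 + 8)/1000 = 0.0820; d–f: (104 + 8)/1000 = 0.1120.
Expected DCO frequency = 0.0820 × 0.1120 ≈ 0.00918; observed = 8/1000 ≈ 0.00800.
Coefficient of coincidence = 0.00800/0.00918 ≈ 0.87; interference = 1 − 0.87 = 0.13.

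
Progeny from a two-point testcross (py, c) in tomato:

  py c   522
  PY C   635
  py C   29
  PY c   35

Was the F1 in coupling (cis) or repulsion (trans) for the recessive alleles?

The two most frequent classes are PY C (635) and py c (522); these are the parental (non-recombinant) types.
So the F1 carried PY C on one chromosome and py c on the other — the recessive alleles are on the same chromosome (cis / coupling).

cis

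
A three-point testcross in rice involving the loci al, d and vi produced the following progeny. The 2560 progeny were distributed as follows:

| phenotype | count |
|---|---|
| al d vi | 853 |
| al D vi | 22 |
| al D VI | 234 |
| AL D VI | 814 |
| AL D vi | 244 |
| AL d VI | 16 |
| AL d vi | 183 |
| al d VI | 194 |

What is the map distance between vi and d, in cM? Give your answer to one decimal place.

18.6 cM

The two most frequent reciprocal classes, AL D VI and al d vi, are the parental types, so the F1 was AL D VI / al d vi.
The two rarest classes, AL d VI and al D vi, are the double crossovers. Comparing them with the parentals, only the d allele has switched, so d is the middle locus and the order is vi – d – al.
Crossovers in the vi–d interval produce the single-crossover classes AL D vi and al d VI (244 + 194 = 438) plus the double crossovers (38).
RF(vi–d) = (438 + 38) / 2560 = 476/2560 = 0.1859 → 18.6 cM.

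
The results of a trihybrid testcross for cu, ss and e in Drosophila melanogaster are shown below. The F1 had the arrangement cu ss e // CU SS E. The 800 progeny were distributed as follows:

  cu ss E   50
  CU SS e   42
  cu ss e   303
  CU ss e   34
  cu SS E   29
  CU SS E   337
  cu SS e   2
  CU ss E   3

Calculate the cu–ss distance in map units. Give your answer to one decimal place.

The two rarest classes, cu SS e and CU ss E, are the double crossovers. Comparing them with the parentals, only the ss allele has switched, so ss is the middle locus and the order is e – ss – cu.
Crossovers in the ss–cu interval produce the single-crossover classes CU ss e and cu SS E (34 + 29 = 63) plus the double crossovers (5).
RF(ss–cu) = (63 + 5) / 800 = 68/800 = 0.0850 → 8.5 map units.

8.5 map units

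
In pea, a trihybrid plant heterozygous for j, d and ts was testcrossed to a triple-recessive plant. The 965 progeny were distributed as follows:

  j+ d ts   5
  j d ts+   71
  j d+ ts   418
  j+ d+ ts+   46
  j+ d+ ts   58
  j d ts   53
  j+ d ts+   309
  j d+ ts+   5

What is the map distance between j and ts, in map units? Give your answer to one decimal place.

14.4 map units

The two most frequent reciprocal classes, j+ d ts+ and j d+ ts, are the parental types, so the F1 was j+ d ts+ / j d+ ts.
The two rarest classes, j+ d ts and j d+ ts+, are the double crossovers. Comparing them with the parentals, only the ts allele has switched, so ts is the middle locus and the order is d – ts – j.
Crossovers in the ts–j interval produce the single-crossover classes j d ts+ and j+ d+ ts (71 + 58 = 129) plus the double crossovers (10).
RF(ts–j) = (129 + 10) / 965 = 139/965 = 0.1440 → 14.4 map units.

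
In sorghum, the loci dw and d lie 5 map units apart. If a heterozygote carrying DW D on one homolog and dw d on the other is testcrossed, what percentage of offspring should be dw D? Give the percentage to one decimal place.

A map distance of 5 map units corresponds to a recombination frequency of 0.050.
The F1 is DW D / dw d, so dw D is a recombinant gamete class with expected frequency r/2 = 0.050/2 = 0.0250.
That is 0.0250 = 2.5% of the progeny.

2.5%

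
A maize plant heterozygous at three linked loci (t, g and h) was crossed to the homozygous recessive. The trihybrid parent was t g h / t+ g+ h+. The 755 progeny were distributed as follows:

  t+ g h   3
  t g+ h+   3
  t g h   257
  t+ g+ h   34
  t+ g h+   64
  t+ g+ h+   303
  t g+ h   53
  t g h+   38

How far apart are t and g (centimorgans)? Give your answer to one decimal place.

16.3 centimorgans

The two rarest classes, t+ g h and t g+ h+, are the double crossovers. Comparing them with the parentals, only the t allele has switched, so t is the middle locus and the order is g – t – h.
Crossovers in the g–t interval produce the single-crossover classes t g+ h and t+ g h+ (53 + 64 = 117) plus the double crossovers (6).
RF(g–t) = (117 + 6) / 755 = 123/755 = 0.1629 → 16.3 centimorgans.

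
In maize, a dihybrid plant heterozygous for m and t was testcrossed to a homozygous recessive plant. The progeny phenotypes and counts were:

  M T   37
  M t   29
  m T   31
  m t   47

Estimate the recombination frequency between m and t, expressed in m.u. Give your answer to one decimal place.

The two most frequent classes, M T (37) and m t (47), are the parental types, so the F1 was M T / m t.
The recombinant classes are M t and m T: 29 + 31 = 60.
Recombination frequency = 60/144 = 0.4167 ≈ 41.7%, i.e. 41.7 m.u.

41.7 m.u.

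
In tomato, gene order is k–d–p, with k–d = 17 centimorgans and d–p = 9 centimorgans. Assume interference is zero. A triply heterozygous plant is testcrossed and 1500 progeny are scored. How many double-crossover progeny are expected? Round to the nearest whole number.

23

Map distances give recombination frequencies of 0.170 and 0.090 for the two intervals.
With no interference, expected double-crossover frequency = 0.170 × 0.090 = 0.01530.
Expected number = 0.01530 × 1500 = 22.95 ≈ 23.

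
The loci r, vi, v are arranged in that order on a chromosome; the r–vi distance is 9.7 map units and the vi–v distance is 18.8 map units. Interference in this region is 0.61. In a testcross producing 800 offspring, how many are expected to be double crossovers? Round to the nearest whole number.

6

Map distances give recombination frequencies of 0.097 and 0.188 for the two intervals.
With interference 0.61 (so coincidence = 0.39), expected double-crossover frequency = 0.097 × 0.188 × 0.39 = 0.00711.
Expected number = 0.00711 × 800 = 5.69 ≈ 6.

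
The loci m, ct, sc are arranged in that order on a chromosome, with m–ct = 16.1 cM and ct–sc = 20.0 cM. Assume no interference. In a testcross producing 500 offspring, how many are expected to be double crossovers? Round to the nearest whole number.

Map distances give recombination frequencies of 0.161 and 0.200 for the two intervals.
With no interference, expected double-crossover frequency = 0.161 × 0.200 = 0.03220.
Expected number = 0.03220 × 500 = 16.10 ≈ 16.

16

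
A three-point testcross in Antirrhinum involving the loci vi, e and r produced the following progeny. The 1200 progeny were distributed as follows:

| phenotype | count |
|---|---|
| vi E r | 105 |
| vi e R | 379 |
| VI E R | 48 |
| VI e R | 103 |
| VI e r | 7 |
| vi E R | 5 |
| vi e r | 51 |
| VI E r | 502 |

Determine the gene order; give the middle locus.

e

The two most frequent reciprocal classes, VI E r and vi e R, are the parental types, so the F1 was VI E r / vi e R.
The two rarest classes, VI e r and vi E R, are the double crossovers. Comparing them with the parentals, only the e allele has switched, so e is the middle locus and the order is vi – e – r.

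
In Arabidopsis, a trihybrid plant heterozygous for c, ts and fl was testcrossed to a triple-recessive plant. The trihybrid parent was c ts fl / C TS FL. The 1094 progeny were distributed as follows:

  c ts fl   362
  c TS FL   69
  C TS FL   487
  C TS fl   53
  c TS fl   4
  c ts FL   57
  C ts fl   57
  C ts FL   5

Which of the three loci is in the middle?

The two rarest classes, c TS fl and C ts FL, are the double crossovers. Comparing them with the parentals, only the ts allele has switched, so ts is the middle locus and the order is c – ts – fl.

ts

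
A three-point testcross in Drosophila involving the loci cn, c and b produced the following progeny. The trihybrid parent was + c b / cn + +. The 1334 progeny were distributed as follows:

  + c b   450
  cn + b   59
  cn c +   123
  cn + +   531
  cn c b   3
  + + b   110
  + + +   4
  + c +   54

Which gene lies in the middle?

The two rarest classes, cn c b and + + +, are the double crossovers. Comparing them with the parentals, only the cn allele has switched, so cn is the middle locus and the order is c – cn – b.

cn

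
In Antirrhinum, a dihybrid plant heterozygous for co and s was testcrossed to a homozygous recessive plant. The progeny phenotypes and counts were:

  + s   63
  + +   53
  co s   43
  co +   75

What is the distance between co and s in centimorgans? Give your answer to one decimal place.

41.0 centimorgans

The two most frequent classes, + s (63) and co + (75), are the parental types, so the F1 was + s / co +.
The recombinant classes are + + and co s: 53 + 43 = 96.
Recombination frequency = 96/234 = 0.4103 ≈ 41.0%, i.e. 41.0 centimorgans.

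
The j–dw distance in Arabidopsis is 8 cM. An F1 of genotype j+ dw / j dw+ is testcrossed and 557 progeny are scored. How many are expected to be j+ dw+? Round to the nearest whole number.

A map distance of 8 cM corresponds to a recombination frequency of 0.080.
The F1 is j+ dw / j dw+, so j+ dw+ is a recombinant gamete class with expected frequency r/2 = 0.080/2 = 0.0400.
Expected number = 0.0400 × 557 = 22.28 ≈ 22.

22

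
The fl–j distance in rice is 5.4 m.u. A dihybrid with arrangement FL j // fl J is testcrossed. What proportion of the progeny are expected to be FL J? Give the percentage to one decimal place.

2.7%

A map distance of 5.4 m.u. corresponds to a recombination frequency of 0.054.
The F1 is FL j / fl J, so FL J is a recombinant gamete class with expected frequency r/2 = 0.054/2 = 0.0270.
That is 0.0270 = 2.7% of the progeny.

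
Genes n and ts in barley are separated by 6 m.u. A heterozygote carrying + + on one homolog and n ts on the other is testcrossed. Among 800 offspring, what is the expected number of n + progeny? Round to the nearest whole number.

A map distance of 6 m.u. corresponds to a recombination frequency of 0.060.
The F1 is + + / n ts, so n + is a recombinant gamete class with expected frequency r/2 = 0.060/2 = 0.0300.
Expected number = 0.0300 × 800 = 24.00 ≈ 24.

24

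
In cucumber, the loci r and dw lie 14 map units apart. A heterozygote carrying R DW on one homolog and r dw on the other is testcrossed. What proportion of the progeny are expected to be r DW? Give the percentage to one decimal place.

7.0%

A map distance of 14 map units corresponds to a recombination frequency of 0.140.
The F1 is R DW / r dw, so r DW is a recombinant gamete class with expected frequency r/2 = 0.140/2 = 0.0700.
That is 0.0700 = 7.0% of the progeny.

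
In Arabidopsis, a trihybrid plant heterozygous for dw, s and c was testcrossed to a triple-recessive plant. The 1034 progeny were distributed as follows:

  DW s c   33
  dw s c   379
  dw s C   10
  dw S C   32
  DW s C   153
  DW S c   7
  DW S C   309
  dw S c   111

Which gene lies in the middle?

c

The two most frequent reciprocal classes, dw s c and DW S C, are the parental types, so the F1 was dw s c / DW S C.
The two rarest classes, dw s C and DW S c, are the double crossovers. Comparing them with the parentals, only the c allele has switched, so c is the middle locus and the order is s – c – dw.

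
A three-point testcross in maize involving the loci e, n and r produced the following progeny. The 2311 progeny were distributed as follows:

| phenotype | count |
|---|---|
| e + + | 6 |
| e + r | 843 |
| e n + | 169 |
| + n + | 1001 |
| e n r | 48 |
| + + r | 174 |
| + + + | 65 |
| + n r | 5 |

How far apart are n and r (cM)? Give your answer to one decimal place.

The two most frequent reciprocal classes, e + r and + n +, are the parental types, so the F1 was e + r / + n +.
The two rarest classes, e + + and + n r, are the double crossovers. Comparing them with the parentals, only the r allele has switched, so r is the middle locus and the order is n – r – e.
Crossovers in the n–r interval produce the single-crossover classes e n r and + + + (48 + 65 = 113) plus the double crossovers (11).
RF(n–r) = (113 + 11) / 2311 = 124/2311 = 0.0537 → 5.4 cM.

5.4 cM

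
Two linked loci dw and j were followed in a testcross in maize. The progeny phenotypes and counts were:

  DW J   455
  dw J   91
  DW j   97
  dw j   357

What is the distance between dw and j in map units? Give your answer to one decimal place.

18.8 map units

The two most frequent classes, DW J (455) and dw j (357), are the parental types, so the F1 was DW J / dw j.
The recombinant classes are DW j and dw J: 97 + 91 = 188.
Recombination frequency = 188/1000 = 0.1880 ≈ 18.8%, i.e. 18.8 map units.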